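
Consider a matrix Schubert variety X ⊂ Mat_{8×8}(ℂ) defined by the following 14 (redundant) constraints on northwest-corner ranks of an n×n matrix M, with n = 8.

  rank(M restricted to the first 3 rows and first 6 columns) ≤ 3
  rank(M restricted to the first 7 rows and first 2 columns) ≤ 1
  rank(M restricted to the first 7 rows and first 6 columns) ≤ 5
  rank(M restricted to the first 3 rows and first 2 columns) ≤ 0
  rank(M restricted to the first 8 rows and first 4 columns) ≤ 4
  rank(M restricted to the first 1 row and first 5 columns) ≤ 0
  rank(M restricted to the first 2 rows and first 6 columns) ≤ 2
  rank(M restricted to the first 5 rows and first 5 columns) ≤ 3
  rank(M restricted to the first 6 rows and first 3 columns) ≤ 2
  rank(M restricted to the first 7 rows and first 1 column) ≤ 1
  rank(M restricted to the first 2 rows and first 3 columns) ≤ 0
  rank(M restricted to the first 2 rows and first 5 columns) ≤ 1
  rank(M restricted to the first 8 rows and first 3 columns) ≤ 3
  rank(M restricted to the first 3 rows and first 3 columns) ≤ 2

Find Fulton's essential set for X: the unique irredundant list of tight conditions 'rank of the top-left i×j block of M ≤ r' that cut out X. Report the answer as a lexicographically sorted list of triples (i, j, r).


Computing R[i][j] = min implied NW-rank bound (n=8, 14 conditions):

  i=1: 0 0 0 0 0 1 1 1
  i=2: 0 0 0 1 1 2 2 2
  i=3: 0 0 1 2 2 3 3 3
  i=4: 1 1 2 3 3 4 4 4
  i=5: 1 1 2 3 3 4 5 5
  i=6: 1 1 2 3 4 5 6 6
  i=7: 1 1 2 3 4 5 6 7
  i=8: 1 2 3 4 5 6 7 8

giving w = (6, 4, 3, 1, 7, 5, 8, 2) via Δ²R.

|D(w)|=14, |Ess(w)|=5:

[(1, 5, 0), (2, 3, 0), (3, 2, 0), (5, 5, 3), (7, 2, 1)]


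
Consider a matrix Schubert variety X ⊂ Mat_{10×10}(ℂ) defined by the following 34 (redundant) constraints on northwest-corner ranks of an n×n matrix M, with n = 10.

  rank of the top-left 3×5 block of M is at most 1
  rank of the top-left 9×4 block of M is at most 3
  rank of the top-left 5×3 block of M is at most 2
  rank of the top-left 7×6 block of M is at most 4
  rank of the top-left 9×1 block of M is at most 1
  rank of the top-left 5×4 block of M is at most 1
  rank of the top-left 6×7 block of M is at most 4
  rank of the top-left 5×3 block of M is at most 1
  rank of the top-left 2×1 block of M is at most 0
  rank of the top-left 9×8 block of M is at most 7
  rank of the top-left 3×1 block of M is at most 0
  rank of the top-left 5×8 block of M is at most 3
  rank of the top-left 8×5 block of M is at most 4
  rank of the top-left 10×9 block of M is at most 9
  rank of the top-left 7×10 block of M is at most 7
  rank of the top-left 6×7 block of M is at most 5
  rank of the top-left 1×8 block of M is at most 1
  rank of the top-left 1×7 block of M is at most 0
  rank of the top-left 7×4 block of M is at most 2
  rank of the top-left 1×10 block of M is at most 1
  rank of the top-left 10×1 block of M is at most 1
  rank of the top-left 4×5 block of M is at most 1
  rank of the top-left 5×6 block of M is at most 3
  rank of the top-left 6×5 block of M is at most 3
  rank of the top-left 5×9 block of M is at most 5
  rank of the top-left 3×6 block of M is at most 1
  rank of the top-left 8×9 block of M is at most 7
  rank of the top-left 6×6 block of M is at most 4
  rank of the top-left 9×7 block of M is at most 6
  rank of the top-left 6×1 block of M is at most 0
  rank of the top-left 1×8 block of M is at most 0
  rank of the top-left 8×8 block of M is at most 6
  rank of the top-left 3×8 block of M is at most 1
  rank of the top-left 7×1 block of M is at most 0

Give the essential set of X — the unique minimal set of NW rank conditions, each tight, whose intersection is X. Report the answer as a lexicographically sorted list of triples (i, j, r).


Rank table r_w(10×10) implied by the 34 constraints:

  i=1: 0, 0, 0, 0, 0, 0, 0, 0, 1, 1
  i=2: 0, 1, 1, 1, 1, 1, 1, 1, 2, 2
  i=3: 0, 1, 1, 1, 1, 1, 1, 1, 2, 3
  i=4: 0, 1, 1, 1, 1, 2, 2, 2, 3, 4
  i=5: 0, 1, 1, 1, 2, 3, 3, 3, 4, 5
  i=6: 0, 1, 2, 2, 3, 4, 4, 4, 5, 6
  i=7: 0, 1, 2, 2, 3, 4, 5, 5, 6, 7
  i=8: 1, 2, 3, 3, 4, 5, 6, 6, 7, 8
  i=9: 1, 2, 3, 3, 4, 5, 6, 7, 8, 9
  i=10: 1, 2, 3, 4, 5, 6, 7, 8, 9, 10

the unique w with this rank table is (9, 2, 10, 6, 5, 3, 7, 1, 8, 4).

|D(w)|=27, |Ess(w)|=7:

[(1, 8, 0), (3, 8, 1), (4, 5, 1), (5, 4, 1), (7, 1, 0), (7, 4, 2), (9, 4, 3)]


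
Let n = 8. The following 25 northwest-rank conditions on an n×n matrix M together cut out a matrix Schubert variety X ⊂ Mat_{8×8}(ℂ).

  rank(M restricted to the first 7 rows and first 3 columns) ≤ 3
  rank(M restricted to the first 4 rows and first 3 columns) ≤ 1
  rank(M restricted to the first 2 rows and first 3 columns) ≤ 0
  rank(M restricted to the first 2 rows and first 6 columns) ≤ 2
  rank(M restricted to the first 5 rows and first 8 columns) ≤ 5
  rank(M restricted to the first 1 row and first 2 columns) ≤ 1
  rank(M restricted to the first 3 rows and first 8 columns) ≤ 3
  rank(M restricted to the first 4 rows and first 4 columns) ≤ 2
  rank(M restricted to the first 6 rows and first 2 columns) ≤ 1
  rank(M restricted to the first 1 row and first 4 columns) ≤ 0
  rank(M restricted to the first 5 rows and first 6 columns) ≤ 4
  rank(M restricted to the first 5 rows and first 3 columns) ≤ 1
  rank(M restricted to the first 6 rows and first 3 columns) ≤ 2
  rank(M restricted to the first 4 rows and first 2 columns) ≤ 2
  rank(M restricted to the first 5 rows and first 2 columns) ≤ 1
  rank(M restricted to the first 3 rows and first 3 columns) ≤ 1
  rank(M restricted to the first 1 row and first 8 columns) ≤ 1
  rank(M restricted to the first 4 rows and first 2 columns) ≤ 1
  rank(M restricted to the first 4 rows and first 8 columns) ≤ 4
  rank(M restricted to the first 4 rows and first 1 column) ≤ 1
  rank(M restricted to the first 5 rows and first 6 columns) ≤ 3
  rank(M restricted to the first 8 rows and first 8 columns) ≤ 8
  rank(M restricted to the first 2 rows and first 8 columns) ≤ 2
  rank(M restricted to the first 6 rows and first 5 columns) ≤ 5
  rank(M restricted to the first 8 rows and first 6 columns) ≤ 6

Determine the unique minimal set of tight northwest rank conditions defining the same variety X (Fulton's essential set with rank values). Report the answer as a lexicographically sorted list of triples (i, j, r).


Reconstructing r_w from the 25 given conditions:

  0, 0, 0, 0, 1, 1, 1, 1
  0, 0, 0, 1, 2, 2, 2, 2
  1, 1, 1, 2, 3, 3, 3, 3
  1, 1, 1, 2, 3, 3, 4, 4
  1, 1, 1, 2, 3, 3, 4, 5
  1, 1, 2, 3, 4, 4, 5, 6
  1, 2, 3, 4, 5, 5, 6, 7
  1, 2, 3, 4, 5, 6, 7, 8

the unique w with this rank table is (5, 4, 1, 7, 8, 3, 2, 6).

D(w) has 14 cells with 5 SE-corners; essential set:

[(1, 4, 0), (2, 3, 0), (5, 3, 1), (5, 6, 3), (6, 2, 1)]


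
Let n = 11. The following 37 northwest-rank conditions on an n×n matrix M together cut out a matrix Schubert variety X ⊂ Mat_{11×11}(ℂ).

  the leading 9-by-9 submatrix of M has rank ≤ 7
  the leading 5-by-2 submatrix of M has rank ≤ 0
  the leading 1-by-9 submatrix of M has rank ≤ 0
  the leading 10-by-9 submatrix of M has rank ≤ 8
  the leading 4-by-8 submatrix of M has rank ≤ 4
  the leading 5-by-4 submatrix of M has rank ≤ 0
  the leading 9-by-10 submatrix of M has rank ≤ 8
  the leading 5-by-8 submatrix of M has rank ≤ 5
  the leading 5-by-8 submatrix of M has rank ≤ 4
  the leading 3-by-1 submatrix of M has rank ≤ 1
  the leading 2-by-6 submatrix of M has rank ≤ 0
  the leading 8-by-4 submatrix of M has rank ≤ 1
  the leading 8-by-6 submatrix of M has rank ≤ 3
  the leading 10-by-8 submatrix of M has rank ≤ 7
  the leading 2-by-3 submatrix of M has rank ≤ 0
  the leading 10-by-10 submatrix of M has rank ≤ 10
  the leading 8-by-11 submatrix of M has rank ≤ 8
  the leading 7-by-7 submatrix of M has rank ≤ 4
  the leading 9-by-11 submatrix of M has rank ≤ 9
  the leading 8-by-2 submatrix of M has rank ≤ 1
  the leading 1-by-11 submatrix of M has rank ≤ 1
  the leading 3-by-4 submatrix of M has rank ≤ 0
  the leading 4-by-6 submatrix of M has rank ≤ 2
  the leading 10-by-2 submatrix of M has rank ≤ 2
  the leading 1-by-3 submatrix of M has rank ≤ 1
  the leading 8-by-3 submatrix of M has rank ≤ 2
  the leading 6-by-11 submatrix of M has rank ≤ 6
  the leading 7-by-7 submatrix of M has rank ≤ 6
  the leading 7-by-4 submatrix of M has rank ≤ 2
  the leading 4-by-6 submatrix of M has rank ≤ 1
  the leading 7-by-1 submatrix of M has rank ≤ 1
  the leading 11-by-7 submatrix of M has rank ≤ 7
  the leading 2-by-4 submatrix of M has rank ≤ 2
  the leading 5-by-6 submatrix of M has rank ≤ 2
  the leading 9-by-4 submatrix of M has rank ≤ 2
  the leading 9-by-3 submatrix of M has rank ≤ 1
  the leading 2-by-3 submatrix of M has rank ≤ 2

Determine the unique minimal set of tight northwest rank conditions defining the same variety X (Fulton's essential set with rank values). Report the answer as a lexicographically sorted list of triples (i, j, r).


Rank table r_w(11×11) implied by the 37 constraints:

  0  0  0  0  0  0  0  0  0  1  1
  0  0  0  0  0  0  1  1  1  2  2
  0  0  0  0  1  1  2  2  2  3  3
  0  0  0  0  1  1  2  3  3  4  4
  0  0  0  0  1  2  3  4  4  5  5
  1  1  1  1  2  3  4  5  5  6  6
  1  1  1  1  2  3  4  5  6  7  7
  1  1  1  1  2  3  4  5  6  7  8
  1  1  1  2  3  4  5  6  7  8  9
  1  2  2  3  4  5  6  7  8  9  10
  1  2  3  4  5  6  7  8  9  10  11

the unique w with this rank table is (10, 7, 5, 8, 6, 1, 9, 11, 4, 2, 3).

6 SE-corners of the 36-cell Rothe diagram give Ess(w):

[(1, 9, 0), (2, 6, 0), (4, 6, 1), (5, 4, 0), (8, 4, 1), (9, 3, 1)]


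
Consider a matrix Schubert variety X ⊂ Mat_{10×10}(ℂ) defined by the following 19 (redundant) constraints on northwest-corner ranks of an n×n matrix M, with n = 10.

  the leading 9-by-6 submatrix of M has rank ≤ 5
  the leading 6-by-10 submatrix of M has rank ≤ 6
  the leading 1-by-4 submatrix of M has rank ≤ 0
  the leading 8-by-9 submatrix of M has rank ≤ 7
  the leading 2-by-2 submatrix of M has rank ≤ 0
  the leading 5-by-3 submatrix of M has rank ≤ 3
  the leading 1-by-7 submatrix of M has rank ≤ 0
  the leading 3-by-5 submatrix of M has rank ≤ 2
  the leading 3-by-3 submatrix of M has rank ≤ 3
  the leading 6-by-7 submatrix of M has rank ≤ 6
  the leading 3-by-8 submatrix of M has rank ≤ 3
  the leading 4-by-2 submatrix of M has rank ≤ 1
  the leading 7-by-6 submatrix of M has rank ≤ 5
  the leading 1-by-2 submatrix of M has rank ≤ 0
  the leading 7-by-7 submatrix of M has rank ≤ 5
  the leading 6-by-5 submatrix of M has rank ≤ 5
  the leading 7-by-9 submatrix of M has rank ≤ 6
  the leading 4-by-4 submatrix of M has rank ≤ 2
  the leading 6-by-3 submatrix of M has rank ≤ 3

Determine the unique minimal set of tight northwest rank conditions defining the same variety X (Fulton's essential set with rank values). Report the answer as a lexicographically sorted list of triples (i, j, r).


Computing R[i][j] = min implied NW-rank bound (n=10, 19 conditions):

  row 1: 0, 0, 0, 0, 0, 0, 0, 1, 1, 1
  row 2: 0, 0, 1, 1, 1, 1, 1, 2, 2, 2
  row 3: 1, 1, 2, 2, 2, 2, 2, 3, 3, 3
  row 4: 1, 1, 2, 2, 3, 3, 3, 4, 4, 4
  row 5: 1, 2, 3, 3, 4, 4, 4, 5, 5, 5
  row 6: 1, 2, 3, 4, 5, 5, 5, 6, 6, 6
  row 7: 1, 2, 3, 4, 5, 5, 5, 6, 6, 7
  row 8: 1, 2, 3, 4, 5, 5, 6, 7, 7, 8
  row 9: 1, 2, 3, 4, 5, 5, 6, 7, 8, 9
  row 10: 1, 2, 3, 4, 5, 6, 7, 8, 9, 10

so w = (8, 3, 1, 5, 2, 4, 10, 7, 9, 6).

Rothe diagram D(w) (16 cells), 7 SE-corners (essential conditions):

[(1, 7, 0), (2, 2, 0), (4, 2, 1), (4, 4, 2), (7, 7, 5), (7, 9, 6), (9, 6, 5)]


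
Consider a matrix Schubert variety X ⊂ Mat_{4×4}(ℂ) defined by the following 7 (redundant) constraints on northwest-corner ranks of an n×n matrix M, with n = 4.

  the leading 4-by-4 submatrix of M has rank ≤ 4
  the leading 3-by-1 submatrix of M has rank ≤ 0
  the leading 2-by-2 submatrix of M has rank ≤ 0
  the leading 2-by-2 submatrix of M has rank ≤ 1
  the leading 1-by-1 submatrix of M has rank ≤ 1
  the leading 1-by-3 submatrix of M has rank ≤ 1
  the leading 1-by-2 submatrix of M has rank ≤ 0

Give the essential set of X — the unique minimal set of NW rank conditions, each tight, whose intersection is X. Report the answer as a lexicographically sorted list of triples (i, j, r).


Computing R[i][j] = min implied NW-rank bound (n=4, 7 conditions):

  row 1: 0 0 1 1
  row 2: 0 0 1 2
  row 3: 0 1 2 3
  row 4: 1 2 3 4

reading off 1-entries of Δ²R: w = (3, 4, 2, 1).

D(w) has 5 cells with 2 SE-corners; essential set:

[(2, 2, 0), (3, 1, 0)]


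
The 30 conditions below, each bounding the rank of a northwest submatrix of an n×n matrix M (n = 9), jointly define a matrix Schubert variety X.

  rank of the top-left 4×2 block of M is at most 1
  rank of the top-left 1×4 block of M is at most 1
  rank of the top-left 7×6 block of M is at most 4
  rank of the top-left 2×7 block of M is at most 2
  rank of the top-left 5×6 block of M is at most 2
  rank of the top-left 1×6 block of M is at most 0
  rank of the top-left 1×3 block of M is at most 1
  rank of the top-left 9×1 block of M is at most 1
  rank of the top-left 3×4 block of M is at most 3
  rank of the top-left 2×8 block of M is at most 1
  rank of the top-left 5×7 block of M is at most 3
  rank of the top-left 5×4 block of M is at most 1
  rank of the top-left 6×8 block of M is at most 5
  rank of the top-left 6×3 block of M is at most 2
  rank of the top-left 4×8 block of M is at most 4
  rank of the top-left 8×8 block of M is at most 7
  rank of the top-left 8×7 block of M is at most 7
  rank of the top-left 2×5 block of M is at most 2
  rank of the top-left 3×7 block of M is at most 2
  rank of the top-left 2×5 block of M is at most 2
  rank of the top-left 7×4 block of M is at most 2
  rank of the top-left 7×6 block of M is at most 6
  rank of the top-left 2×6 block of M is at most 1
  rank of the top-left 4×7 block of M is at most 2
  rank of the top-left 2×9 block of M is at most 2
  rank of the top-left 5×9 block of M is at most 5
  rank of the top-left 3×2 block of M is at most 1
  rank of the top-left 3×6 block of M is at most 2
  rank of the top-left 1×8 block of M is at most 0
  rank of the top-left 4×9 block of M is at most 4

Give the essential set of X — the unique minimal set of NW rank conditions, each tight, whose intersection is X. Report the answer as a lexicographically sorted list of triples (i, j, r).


Reconstructing r_w from the 30 given conditions:

  0, 0, 0, 0, 0, 0, 0, 0, 1
  1, 1, 1, 1, 1, 1, 1, 1, 2
  1, 1, 1, 1, 2, 2, 2, 2, 3
  1, 1, 1, 1, 2, 2, 2, 3, 4
  1, 1, 1, 1, 2, 2, 3, 4, 5
  1, 2, 2, 2, 3, 3, 4, 5, 6
  1, 2, 2, 2, 3, 4, 5, 6, 7
  1, 2, 3, 3, 4, 5, 6, 7, 8
  1, 2, 3, 4, 5, 6, 7, 8, 9

reading off 1-entries of Δ²R: w = (9, 1, 5, 8, 7, 2, 6, 3, 4).

|D(w)|=22, |Ess(w)|=5:

[(1, 8, 0), (4, 7, 2), (5, 4, 1), (5, 6, 2), (7, 4, 2)]


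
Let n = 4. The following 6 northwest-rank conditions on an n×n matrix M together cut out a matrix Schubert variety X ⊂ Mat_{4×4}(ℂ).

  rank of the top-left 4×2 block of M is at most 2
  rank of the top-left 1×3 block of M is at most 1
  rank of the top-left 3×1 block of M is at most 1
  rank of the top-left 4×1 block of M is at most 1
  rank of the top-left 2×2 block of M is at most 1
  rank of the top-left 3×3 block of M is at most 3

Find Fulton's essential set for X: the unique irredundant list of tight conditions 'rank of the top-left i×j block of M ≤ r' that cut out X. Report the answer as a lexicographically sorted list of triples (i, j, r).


Reconstructing r_w from the 6 given conditions:

  row 1: 1 1 1 1
  row 2: 1 1 2 2
  row 3: 1 2 3 3
  row 4: 1 2 3 4

the unique w with this rank table is (1, 3, 2, 4).

D(w) has 1 cell with 1 SE-corner; essential set:

[(2, 2, 1)]


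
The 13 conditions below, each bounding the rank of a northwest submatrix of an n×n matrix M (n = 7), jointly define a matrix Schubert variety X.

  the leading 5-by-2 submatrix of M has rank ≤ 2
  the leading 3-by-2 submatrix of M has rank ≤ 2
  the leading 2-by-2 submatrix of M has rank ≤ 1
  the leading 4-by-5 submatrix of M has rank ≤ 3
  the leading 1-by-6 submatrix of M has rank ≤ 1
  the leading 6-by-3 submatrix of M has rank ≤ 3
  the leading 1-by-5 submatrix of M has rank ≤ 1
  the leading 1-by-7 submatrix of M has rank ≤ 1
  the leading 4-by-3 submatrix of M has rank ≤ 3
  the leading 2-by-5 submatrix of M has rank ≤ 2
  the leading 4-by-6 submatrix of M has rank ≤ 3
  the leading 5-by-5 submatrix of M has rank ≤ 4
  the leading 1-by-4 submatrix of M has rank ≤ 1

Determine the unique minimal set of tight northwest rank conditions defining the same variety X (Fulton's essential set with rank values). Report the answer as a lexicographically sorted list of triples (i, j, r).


The tightest implied rank at each (i,j), from the 13 conditions:

  R[1]: 1, 1, 1, 1, 1, 1, 1
  R[2]: 1, 1, 2, 2, 2, 2, 2
  R[3]: 1, 2, 3, 3, 3, 3, 3
  R[4]: 1, 2, 3, 3, 3, 3, 4
  R[5]: 1, 2, 3, 4, 4, 4, 5
  R[6]: 1, 2, 3, 4, 5, 5, 6
  R[7]: 1, 2, 3, 4, 5, 6, 7

second differences of R give the permutation w = (1, 3, 2, 7, 4, 5, 6).

D(w) has 4 cells with 2 SE-corners; essential set:

[(2, 2, 1), (4, 6, 3)]


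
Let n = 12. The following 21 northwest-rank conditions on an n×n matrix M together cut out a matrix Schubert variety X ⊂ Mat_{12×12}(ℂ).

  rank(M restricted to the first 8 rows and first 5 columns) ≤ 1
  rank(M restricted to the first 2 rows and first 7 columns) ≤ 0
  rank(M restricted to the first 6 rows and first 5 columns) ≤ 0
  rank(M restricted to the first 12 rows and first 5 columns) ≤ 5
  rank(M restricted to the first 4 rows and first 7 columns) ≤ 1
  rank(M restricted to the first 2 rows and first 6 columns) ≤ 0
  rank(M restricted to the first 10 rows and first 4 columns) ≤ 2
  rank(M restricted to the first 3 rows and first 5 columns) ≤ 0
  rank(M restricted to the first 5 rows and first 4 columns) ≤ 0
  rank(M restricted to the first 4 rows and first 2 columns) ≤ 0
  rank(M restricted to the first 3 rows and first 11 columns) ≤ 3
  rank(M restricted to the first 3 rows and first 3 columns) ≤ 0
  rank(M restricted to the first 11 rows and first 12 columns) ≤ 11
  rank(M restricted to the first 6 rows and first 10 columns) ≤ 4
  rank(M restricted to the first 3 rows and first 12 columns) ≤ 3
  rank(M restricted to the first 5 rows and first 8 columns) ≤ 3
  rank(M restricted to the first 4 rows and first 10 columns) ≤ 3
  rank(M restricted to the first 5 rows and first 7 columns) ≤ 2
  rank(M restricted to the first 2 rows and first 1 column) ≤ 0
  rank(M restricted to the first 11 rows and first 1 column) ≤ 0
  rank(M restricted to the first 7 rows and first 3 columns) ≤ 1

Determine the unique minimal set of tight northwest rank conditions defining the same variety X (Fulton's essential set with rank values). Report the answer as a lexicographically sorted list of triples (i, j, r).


Computing R[i][j] = min implied NW-rank bound (n=12, 21 conditions):

  row 1: 0  0  0  0  0  0  0  1  1  1  1  1
  row 2: 0  0  0  0  0  0  0  1  2  2  2  2
  row 3: 0  0  0  0  0  1  1  2  3  3  3  3
  row 4: 0  0  0  0  0  1  1  2  3  3  4  4
  row 5: 0  0  0  0  0  1  2  3  4  4  5  5
  row 6: 0  0  0  0  0  1  2  3  4  4  5  6
  row 7: 0  1  1  1  1  2  3  4  5  5  6  7
  row 8: 0  1  1  1  1  2  3  4  5  6  7  8
  row 9: 0  1  2  2  2  3  4  5  6  7  8  9
  row 10: 0  1  2  2  3  4  5  6  7  8  9  10
  row 11: 0  1  2  3  4  5  6  7  8  9  10  11
  row 12: 1  2  3  4  5  6  7  8  9  10  11  12

reading off 1-entries of Δ²R: w = (8, 9, 6, 11, 7, 12, 2, 10, 3, 5, 4, 1).

ℓ(w)=46; the 8 essential cells (i,j,r):

[(2, 7, 0), (4, 7, 1), (4, 10, 3), (6, 5, 0), (6, 10, 4), (8, 5, 1), (10, 4, 2), (11, 1, 0)]


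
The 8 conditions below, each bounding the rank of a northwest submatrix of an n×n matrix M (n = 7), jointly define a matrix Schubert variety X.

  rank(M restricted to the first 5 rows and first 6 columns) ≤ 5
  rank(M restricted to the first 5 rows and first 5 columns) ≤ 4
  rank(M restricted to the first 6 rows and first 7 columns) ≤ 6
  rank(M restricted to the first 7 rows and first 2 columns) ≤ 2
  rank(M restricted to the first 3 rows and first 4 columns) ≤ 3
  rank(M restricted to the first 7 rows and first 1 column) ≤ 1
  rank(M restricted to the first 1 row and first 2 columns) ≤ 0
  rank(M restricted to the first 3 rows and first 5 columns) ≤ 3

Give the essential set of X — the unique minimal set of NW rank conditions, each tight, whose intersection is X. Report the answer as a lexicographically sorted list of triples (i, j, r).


Propagating the 8 rank bounds to every northwest block:

  row 1: 0 | 0 | 1 | 1 | 1 | 1 | 1
  row 2: 1 | 1 | 2 | 2 | 2 | 2 | 2
  row 3: 1 | 2 | 3 | 3 | 3 | 3 | 3
  row 4: 1 | 2 | 3 | 4 | 4 | 4 | 4
  row 5: 1 | 2 | 3 | 4 | 4 | 5 | 5
  row 6: 1 | 2 | 3 | 4 | 5 | 6 | 6
  row 7: 1 | 2 | 3 | 4 | 5 | 6 | 7

reading off 1-entries of Δ²R: w = (3, 1, 2, 4, 6, 5, 7).

2 SE-corners of the 3-cell Rothe diagram give Ess(w):

[(1, 2, 0), (5, 5, 4)]


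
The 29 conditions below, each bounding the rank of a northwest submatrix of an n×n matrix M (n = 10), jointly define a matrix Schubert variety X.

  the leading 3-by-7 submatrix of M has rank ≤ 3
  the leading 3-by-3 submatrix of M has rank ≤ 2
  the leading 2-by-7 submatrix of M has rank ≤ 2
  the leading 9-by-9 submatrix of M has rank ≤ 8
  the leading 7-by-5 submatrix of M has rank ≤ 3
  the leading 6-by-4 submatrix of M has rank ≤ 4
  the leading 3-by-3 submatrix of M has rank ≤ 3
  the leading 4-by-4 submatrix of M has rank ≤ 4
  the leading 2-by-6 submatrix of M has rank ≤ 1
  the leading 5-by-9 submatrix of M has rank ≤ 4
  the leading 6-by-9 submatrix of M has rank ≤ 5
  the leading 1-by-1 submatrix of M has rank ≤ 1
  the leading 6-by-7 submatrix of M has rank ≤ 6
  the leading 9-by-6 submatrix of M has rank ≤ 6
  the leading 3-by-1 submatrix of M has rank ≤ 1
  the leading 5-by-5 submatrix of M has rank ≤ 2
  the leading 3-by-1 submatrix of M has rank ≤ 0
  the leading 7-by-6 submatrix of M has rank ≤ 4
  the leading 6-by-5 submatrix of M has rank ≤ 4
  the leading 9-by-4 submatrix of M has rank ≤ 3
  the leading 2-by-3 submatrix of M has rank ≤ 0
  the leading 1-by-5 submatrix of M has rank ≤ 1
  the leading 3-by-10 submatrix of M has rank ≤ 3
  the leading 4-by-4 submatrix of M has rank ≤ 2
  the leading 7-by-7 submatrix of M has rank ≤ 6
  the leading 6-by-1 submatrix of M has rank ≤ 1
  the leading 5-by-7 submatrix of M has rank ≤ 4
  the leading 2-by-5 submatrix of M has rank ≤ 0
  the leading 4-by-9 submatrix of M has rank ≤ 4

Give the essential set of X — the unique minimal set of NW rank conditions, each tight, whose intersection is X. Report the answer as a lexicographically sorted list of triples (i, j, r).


Recovering R(i,j) via the rank-extension bound from the 29 conditions:

  i=1: 0 | 0 | 0 | 0 | 0 | 1 | 1 | 1 | 1 | 1
  i=2: 0 | 0 | 0 | 0 | 0 | 1 | 2 | 2 | 2 | 2
  i=3: 0 | 1 | 1 | 1 | 1 | 2 | 3 | 3 | 3 | 3
  i=4: 1 | 2 | 2 | 2 | 2 | 3 | 4 | 4 | 4 | 4
  i=5: 1 | 2 | 2 | 2 | 2 | 3 | 4 | 4 | 4 | 5
  i=6: 1 | 2 | 3 | 3 | 3 | 4 | 5 | 5 | 5 | 6
  i=7: 1 | 2 | 3 | 3 | 3 | 4 | 5 | 6 | 6 | 7
  i=8: 1 | 2 | 3 | 3 | 4 | 5 | 6 | 7 | 7 | 8
  i=9: 1 | 2 | 3 | 3 | 4 | 5 | 6 | 7 | 8 | 9
  i=10: 1 | 2 | 3 | 4 | 5 | 6 | 7 | 8 | 9 | 10

reading off 1-entries of Δ²R: w = (6, 7, 2, 1, 10, 3, 8, 5, 9, 4).

Rothe diagram D(w) (20 cells), 6 SE-corners (essential conditions):

[(2, 5, 0), (3, 1, 0), (5, 5, 2), (5, 9, 4), (7, 5, 3), (9, 4, 3)]


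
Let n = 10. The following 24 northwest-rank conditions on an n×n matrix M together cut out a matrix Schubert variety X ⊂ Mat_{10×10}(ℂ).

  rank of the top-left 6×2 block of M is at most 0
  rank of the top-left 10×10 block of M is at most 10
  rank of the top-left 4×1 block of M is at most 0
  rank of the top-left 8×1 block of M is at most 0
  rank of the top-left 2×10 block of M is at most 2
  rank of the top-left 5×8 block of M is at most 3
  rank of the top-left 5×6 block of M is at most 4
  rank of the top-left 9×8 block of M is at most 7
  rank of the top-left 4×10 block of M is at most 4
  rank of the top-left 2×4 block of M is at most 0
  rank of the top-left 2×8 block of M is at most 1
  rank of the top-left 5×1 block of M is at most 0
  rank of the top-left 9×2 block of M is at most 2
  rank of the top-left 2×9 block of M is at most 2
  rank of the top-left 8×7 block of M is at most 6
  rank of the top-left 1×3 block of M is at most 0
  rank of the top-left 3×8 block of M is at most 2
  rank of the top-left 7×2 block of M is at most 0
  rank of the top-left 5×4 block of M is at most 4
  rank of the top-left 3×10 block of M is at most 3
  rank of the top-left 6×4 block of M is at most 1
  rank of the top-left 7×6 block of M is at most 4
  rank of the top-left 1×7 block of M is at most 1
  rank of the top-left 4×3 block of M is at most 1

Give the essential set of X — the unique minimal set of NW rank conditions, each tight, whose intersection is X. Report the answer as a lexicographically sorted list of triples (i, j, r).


Recovering R(i,j) via the rank-extension bound from the 24 conditions:

  0 0 0 0 1 1 1 1 1 1
  0 0 0 0 1 1 1 1 2 2
  0 0 1 1 2 2 2 2 3 3
  0 0 1 1 2 3 3 3 4 4
  0 0 1 1 2 3 3 3 4 5
  0 0 1 1 2 3 4 4 5 6
  0 0 1 2 3 4 5 5 6 7
  0 1 2 3 4 5 6 6 7 8
  1 2 3 4 5 6 7 7 8 9
  1 2 3 4 5 6 7 8 9 10

the unique w with this rank table is (5, 9, 3, 6, 10, 7, 4, 2, 1, 8).

|D(w)|=27, |Ess(w)|=6:

[(2, 4, 0), (2, 8, 1), (5, 8, 3), (6, 4, 1), (7, 2, 0), (8, 1, 0)]


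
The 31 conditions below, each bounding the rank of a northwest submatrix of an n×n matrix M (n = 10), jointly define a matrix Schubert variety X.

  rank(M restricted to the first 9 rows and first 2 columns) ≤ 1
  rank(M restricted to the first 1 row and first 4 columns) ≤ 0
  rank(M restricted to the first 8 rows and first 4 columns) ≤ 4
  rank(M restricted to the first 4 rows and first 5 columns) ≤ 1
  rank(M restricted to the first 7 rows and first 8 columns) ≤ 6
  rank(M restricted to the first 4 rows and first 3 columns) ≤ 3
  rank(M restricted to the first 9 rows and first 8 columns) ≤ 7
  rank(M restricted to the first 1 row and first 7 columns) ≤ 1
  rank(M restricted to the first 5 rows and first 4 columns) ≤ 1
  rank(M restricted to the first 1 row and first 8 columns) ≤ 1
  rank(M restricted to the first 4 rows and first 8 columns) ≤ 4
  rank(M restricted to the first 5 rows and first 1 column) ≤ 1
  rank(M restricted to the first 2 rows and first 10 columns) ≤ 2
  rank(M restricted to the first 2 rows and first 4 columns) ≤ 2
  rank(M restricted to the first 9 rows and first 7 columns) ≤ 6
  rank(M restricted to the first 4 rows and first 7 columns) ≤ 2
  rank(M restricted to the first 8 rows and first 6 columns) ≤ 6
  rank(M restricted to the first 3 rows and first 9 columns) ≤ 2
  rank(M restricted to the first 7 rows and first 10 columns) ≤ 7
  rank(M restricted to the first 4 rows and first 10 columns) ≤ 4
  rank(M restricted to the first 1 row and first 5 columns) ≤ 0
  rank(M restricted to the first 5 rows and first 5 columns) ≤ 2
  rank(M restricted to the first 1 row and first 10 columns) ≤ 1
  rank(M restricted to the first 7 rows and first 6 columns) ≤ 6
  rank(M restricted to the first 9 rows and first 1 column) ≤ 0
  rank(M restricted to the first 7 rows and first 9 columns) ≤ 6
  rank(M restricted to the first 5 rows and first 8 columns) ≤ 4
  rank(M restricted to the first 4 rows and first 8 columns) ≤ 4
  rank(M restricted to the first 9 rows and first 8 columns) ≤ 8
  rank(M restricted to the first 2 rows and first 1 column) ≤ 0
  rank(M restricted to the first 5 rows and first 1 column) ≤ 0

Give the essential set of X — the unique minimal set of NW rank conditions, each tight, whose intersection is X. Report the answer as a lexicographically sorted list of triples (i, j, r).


Reconstructing r_w from the 31 given conditions:

  R[1]: 0  0  0  0  0  1  1  1  1  1
  R[2]: 0  1  1  1  1  2  2  2  2  2
  R[3]: 0  1  1  1  1  2  2  2  2  3
  R[4]: 0  1  1  1  1  2  2  3  3  4
  R[5]: 0  1  1  1  2  3  3  4  4  5
  R[6]: 0  1  2  2  3  4  4  5  5  6
  R[7]: 0  1  2  3  4  5  5  6  6  7
  R[8]: 0  1  2  3  4  5  6  7  7  8
  R[9]: 0  1  2  3  4  5  6  7  8  9
  R[10]: 1  2  3  4  5  6  7  8  9  10

reading off 1-entries of Δ²R: w = (6, 2, 10, 8, 5, 3, 4, 7, 9, 1).

Fulton essential set (6 of the 25 Rothe cells):

[(1, 5, 0), (3, 9, 2), (4, 5, 1), (4, 7, 2), (5, 4, 1), (9, 1, 0)]


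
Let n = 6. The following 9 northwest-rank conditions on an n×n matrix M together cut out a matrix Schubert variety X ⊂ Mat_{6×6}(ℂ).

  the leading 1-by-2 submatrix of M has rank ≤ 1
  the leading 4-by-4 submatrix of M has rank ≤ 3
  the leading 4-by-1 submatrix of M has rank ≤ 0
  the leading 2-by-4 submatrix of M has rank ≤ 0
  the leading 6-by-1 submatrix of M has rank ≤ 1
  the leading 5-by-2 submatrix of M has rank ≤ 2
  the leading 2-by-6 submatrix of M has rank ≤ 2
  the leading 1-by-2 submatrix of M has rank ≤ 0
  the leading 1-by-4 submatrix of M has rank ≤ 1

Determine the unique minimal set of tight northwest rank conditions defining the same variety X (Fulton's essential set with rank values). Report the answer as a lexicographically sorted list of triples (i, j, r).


Computing R[i][j] = min implied NW-rank bound (n=6, 9 conditions):

  row 1: 0 | 0 | 0 | 0 | 1 | 1
  row 2: 0 | 0 | 0 | 0 | 1 | 2
  row 3: 0 | 1 | 1 | 1 | 2 | 3
  row 4: 0 | 1 | 2 | 2 | 3 | 4
  row 5: 1 | 2 | 3 | 3 | 4 | 5
  row 6: 1 | 2 | 3 | 4 | 5 | 6

the unique w with this rank table is (5, 6, 2, 3, 1, 4).

|D(w)|=10, |Ess(w)|=2:

[(2, 4, 0), (4, 1, 0)]


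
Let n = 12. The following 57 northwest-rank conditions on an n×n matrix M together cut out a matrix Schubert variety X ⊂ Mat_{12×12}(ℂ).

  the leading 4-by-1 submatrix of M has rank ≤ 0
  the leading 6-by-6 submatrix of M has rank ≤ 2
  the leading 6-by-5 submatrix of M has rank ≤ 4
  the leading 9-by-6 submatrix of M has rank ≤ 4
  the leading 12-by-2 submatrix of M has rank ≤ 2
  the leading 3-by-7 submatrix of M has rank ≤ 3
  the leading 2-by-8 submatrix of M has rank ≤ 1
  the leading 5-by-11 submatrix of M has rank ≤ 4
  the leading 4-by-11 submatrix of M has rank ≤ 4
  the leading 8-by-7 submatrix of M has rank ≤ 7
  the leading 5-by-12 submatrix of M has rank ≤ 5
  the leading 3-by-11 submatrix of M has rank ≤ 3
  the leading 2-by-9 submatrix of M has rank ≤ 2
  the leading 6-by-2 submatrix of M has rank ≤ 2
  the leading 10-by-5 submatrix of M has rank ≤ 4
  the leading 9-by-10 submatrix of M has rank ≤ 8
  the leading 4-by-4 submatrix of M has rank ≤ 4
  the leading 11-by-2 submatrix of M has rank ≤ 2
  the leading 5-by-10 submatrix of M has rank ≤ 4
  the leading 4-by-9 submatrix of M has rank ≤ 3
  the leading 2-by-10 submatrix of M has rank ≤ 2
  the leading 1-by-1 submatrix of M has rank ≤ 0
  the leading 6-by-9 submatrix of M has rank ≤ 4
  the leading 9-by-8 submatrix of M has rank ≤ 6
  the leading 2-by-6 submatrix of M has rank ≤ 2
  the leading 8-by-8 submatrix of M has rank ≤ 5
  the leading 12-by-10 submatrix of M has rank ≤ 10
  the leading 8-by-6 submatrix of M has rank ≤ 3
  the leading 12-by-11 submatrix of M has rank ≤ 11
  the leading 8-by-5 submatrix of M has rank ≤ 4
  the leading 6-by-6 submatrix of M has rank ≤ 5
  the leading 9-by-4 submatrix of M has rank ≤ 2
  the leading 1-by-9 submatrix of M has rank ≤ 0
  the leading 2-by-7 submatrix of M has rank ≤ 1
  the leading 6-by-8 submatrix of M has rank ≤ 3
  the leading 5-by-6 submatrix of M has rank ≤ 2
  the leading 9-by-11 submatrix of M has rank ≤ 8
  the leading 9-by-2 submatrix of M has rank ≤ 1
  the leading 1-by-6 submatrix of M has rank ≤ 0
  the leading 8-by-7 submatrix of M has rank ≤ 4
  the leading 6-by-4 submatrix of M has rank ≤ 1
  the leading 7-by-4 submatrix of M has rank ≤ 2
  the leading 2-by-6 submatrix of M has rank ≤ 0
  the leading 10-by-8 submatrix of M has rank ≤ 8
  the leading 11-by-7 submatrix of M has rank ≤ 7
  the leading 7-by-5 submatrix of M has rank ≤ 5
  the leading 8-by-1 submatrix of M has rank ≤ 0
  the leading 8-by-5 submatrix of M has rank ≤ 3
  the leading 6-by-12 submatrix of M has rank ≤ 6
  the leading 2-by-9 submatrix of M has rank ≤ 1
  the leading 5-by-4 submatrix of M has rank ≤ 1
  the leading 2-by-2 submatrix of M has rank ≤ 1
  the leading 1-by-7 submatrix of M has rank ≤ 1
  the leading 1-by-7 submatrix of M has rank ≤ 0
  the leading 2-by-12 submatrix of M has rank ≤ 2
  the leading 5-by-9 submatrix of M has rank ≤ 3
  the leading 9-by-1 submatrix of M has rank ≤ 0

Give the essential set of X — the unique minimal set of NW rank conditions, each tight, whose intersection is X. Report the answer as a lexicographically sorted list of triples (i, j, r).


Reconstructing r_w from the 57 given conditions:

  0 0 0 0 0 0 0 0 0 1 1 1
  0 0 0 0 0 0 1 1 1 2 2 2
  0 1 1 1 1 1 2 2 2 3 3 3
  0 1 1 1 2 2 3 3 3 4 4 4
  0 1 1 1 2 2 3 3 3 4 4 5
  0 1 1 1 2 2 3 3 4 5 5 6
  0 1 2 2 3 3 4 4 5 6 6 7
  0 1 2 2 3 3 4 5 6 7 7 8
  0 1 2 2 3 4 5 6 7 8 8 9
  1 2 3 3 4 5 6 7 8 9 9 10
  1 2 3 4 5 6 7 8 9 10 10 11
  1 2 3 4 5 6 7 8 9 10 11 12

so w = (10, 7, 2, 5, 12, 9, 3, 8, 6, 1, 4, 11).

D(w) has 37 cells with 10 SE-corners; essential set:

[(1, 9, 0), (2, 6, 0), (5, 9, 3), (5, 11, 4), (6, 4, 1), (6, 6, 2), (6, 8, 3), (8, 6, 3), (9, 1, 0), (9, 4, 2)]


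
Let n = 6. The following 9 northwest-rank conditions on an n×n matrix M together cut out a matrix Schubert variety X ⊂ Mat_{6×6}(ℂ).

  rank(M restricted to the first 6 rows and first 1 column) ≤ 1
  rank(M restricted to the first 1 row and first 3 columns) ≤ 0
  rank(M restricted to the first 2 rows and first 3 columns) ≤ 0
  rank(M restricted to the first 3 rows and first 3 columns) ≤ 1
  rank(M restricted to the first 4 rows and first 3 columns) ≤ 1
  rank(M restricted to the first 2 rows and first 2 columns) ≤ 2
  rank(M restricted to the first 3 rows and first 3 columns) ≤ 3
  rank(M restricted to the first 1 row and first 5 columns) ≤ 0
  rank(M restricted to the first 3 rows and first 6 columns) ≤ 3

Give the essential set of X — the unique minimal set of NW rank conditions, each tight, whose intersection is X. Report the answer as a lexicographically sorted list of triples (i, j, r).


Propagating the 9 rank bounds to every northwest block:

  i=1: 0 0 0 0 0 1
  i=2: 0 0 0 1 1 2
  i=3: 1 1 1 2 2 3
  i=4: 1 1 1 2 3 4
  i=5: 1 2 2 3 4 5
  i=6: 1 2 3 4 5 6

giving w = (6, 4, 1, 5, 2, 3) via Δ²R.

3 SE-corners of the 10-cell Rothe diagram give Ess(w):

[(1, 5, 0), (2, 3, 0), (4, 3, 1)]


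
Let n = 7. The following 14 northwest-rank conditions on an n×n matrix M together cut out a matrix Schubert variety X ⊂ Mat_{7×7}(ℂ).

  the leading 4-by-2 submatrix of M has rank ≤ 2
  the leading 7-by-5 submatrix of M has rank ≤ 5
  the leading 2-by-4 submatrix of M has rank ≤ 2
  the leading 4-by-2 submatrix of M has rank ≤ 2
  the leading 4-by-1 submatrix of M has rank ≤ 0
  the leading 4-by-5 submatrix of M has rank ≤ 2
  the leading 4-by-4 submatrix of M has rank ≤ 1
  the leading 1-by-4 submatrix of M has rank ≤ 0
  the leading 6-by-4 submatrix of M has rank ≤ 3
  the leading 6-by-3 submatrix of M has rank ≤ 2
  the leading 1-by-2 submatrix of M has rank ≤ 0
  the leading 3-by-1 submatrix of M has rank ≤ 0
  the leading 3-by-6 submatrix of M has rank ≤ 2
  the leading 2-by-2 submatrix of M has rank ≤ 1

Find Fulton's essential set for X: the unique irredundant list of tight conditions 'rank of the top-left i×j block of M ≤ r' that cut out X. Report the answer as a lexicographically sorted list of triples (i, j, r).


The tightest implied rank at each (i,j), from the 14 conditions:

  R[1]: 0 0 0 0 1 1 1
  R[2]: 0 1 1 1 2 2 2
  R[3]: 0 1 1 1 2 2 3
  R[4]: 0 1 1 1 2 3 4
  R[5]: 1 2 2 2 3 4 5
  R[6]: 1 2 2 3 4 5 6
  R[7]: 1 2 3 4 5 6 7

so w = (5, 2, 7, 6, 1, 4, 3).

ℓ(w)=13; the 5 essential cells (i,j,r):

[(1, 4, 0), (3, 6, 2), (4, 1, 0), (4, 4, 1), (6, 3, 2)]


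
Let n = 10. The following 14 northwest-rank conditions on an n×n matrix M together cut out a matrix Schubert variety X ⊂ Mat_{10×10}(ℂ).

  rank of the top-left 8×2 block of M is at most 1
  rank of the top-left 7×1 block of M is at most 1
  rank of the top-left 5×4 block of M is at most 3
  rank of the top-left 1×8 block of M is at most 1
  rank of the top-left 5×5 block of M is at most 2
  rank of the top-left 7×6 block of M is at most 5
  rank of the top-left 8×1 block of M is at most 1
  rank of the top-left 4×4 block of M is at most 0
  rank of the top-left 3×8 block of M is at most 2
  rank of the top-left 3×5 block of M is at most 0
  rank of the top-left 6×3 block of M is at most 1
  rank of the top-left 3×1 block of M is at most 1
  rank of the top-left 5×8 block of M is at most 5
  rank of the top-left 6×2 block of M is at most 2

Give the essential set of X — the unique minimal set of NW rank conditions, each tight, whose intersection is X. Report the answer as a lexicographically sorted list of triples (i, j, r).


The tightest implied rank at each (i,j), from the 14 conditions:

  row 1: 0 0 0 0 0 1 1 1 1 1
  row 2: 0 0 0 0 0 1 2 2 2 2
  row 3: 0 0 0 0 0 1 2 2 3 3
  row 4: 0 0 0 0 1 2 3 3 4 4
  row 5: 1 1 1 1 2 3 4 4 5 5
  row 6: 1 1 1 2 3 4 5 5 6 6
  row 7: 1 1 2 3 4 5 6 6 7 7
  row 8: 1 1 2 3 4 5 6 7 8 8
  row 9: 1 2 3 4 5 6 7 8 9 9
  row 10: 1 2 3 4 5 6 7 8 9 10

the unique w with this rank table is (6, 7, 9, 5, 1, 4, 3, 8, 2, 10).

5 SE-corners of the 24-cell Rothe diagram give Ess(w):

[(3, 5, 0), (3, 8, 2), (4, 4, 0), (6, 3, 1), (8, 2, 1)]


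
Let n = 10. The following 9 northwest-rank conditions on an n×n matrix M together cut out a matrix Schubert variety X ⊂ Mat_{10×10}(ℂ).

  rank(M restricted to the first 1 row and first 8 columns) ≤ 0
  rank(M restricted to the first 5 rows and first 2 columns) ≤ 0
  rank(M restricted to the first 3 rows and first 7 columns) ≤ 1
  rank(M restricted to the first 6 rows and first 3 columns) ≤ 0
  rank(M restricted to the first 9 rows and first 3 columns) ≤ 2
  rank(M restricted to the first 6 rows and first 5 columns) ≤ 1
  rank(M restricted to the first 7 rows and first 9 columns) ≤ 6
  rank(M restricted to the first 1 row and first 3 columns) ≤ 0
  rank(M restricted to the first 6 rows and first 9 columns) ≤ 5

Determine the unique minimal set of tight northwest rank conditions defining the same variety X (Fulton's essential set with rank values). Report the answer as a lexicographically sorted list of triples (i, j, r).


Propagating the 9 rank bounds to every northwest block:

  i=1: 0 0 0 0 0 0 0 0 1 1
  i=2: 0 0 0 1 1 1 1 1 2 2
  i=3: 0 0 0 1 1 1 1 2 3 3
  i=4: 0 0 0 1 1 2 2 3 4 4
  i=5: 0 0 0 1 1 2 3 4 5 5
  i=6: 0 0 0 1 1 2 3 4 5 6
  i=7: 1 1 1 2 2 3 4 5 6 7
  i=8: 1 2 2 3 3 4 5 6 7 8
  i=9: 1 2 2 3 4 5 6 7 8 9
  i=10: 1 2 3 4 5 6 7 8 9 10

giving w = (9, 4, 8, 6, 7, 10, 1, 2, 5, 3) via Δ²R.

ℓ(w)=30; the 5 essential cells (i,j,r):

[(1, 8, 0), (3, 7, 1), (6, 3, 0), (6, 5, 1), (9, 3, 2)]


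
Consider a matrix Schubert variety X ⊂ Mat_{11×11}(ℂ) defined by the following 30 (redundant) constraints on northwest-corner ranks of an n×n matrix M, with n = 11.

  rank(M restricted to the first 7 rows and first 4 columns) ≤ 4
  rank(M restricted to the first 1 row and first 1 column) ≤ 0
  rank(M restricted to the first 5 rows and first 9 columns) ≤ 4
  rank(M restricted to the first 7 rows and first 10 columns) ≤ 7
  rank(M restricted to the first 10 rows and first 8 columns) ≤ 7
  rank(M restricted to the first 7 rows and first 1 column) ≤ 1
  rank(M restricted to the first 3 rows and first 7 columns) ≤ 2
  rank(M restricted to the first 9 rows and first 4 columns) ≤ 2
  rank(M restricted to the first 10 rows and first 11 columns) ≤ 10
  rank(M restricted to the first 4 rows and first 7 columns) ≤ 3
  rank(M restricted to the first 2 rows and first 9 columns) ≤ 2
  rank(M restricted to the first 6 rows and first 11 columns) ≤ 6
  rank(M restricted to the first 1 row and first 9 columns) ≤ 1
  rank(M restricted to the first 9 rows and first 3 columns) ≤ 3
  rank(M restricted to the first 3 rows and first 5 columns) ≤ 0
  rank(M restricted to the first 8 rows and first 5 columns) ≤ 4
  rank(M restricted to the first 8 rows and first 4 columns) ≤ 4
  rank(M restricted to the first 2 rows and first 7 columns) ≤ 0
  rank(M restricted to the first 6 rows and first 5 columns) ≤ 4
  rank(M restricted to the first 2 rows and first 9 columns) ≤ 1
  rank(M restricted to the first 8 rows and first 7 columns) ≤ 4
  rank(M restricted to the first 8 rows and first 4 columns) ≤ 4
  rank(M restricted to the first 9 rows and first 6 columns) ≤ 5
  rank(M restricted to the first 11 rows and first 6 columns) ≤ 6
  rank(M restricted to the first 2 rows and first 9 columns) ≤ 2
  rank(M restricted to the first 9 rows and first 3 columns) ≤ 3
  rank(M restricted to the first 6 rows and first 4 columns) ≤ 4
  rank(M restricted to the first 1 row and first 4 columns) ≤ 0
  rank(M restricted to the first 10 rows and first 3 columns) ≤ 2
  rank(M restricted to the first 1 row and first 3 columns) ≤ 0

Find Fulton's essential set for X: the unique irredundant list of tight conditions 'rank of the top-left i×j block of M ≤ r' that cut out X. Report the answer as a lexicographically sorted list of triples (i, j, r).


Rank table r_w(11×11) implied by the 30 constraints:

  R[1]: 0  0  0  0  0  0  0  1  1  1  1
  R[2]: 0  0  0  0  0  0  0  1  1  2  2
  R[3]: 0  0  0  0  0  1  1  2  2  3  3
  R[4]: 1  1  1  1  1  2  2  3  3  4  4
  R[5]: 1  2  2  2  2  3  3  4  4  5  5
  R[6]: 1  2  2  2  3  4  4  5  5  6  6
  R[7]: 1  2  2  2  3  4  4  5  6  7  7
  R[8]: 1  2  2  2  3  4  4  5  6  7  8
  R[9]: 1  2  2  2  3  4  5  6  7  8  9
  R[10]: 1  2  2  3  4  5  6  7  8  9  10
  R[11]: 1  2  3  4  5  6  7  8  9  10  11

hence w(1..11) = (8, 10, 6, 1, 2, 5, 9, 11, 7, 4, 3).

|D(w)|=31, |Ess(w)|=6:

[(2, 7, 0), (2, 9, 1), (3, 5, 0), (8, 7, 4), (9, 4, 2), (10, 3, 2)]
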